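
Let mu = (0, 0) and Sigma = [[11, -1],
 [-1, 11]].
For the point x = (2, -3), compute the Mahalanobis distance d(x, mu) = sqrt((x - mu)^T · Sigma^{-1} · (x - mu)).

Step 1 — centre the observation: (x - mu) = (2, -3).

Step 2 — invert Sigma. det(Sigma) = 11·11 - (-1)² = 120.
  Sigma^{-1} = (1/det) · [[d, -b], [-b, a]] = [[0.0917, 0.0083],
 [0.0083, 0.0917]].

Step 3 — form the quadratic (x - mu)^T · Sigma^{-1} · (x - mu):
  Sigma^{-1} · (x - mu) = (0.1583, -0.2583).
  (x - mu)^T · [Sigma^{-1} · (x - mu)] = (2)·(0.1583) + (-3)·(-0.2583) = 1.0917.

Step 4 — take square root: d = √(1.0917) ≈ 1.0448.

d(x, mu) = √(1.0917) ≈ 1.0448


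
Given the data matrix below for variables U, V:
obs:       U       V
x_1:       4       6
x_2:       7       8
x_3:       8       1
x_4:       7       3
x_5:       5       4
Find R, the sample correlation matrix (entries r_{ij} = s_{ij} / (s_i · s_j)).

Step 1 — column means:
  mean(U) = (4 + 7 + 8 + 7 + 5) / 5 = 31/5 = 6.2
  mean(V) = (6 + 8 + 1 + 3 + 4) / 5 = 22/5 = 4.4

Step 2 — sample variances and covariances s[i,j] = (1/(n-1)) · Σ_k (x_{k,i} - mean_i) · (x_{k,j} - mean_j), with n-1 = 4:
  s[U,U] = ((-2.2)·(-2.2) + (0.8)·(0.8) + (1.8)·(1.8) + (0.8)·(0.8) + (-1.2)·(-1.2)) / 4 = 10.8/4 = 2.7
  s[U,V] = ((-2.2)·(1.6) + (0.8)·(3.6) + (1.8)·(-3.4) + (0.8)·(-1.4) + (-1.2)·(-0.4)) / 4 = -7.4/4 = -1.85
  s[V,V] = ((1.6)·(1.6) + (3.6)·(3.6) + (-3.4)·(-3.4) + (-1.4)·(-1.4) + (-0.4)·(-0.4)) / 4 = 29.2/4 = 7.3
  Sample standard deviations s_i = √(s[i,i]):
  s(U) = √(2.7) = 1.6432
  s(V) = √(7.3) = 2.7019

Step 3 — r_{ij} = s_{ij} / (s_i · s_j):
  r[U,U] = 1 (diagonal).
  r[U,V] = -1.85 / (1.6432 · 2.7019) = -1.85 / 4.4396 = -0.4167
  r[V,V] = 1 (diagonal).

R is symmetric with unit diagonal. Assembling:

R = [[1, -0.4167],
 [-0.4167, 1]]


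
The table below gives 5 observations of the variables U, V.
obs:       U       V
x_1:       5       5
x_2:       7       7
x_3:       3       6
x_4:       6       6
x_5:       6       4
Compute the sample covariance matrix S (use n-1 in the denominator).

Step 1 — column means:
  mean(U) = (5 + 7 + 3 + 6 + 6) / 5 = 27/5 = 5.4
  mean(V) = (5 + 7 + 6 + 6 + 4) / 5 = 28/5 = 5.6

Step 2 — sample covariance S[i,j] = (1/(n-1)) · Σ_k (x_{k,i} - mean_i) · (x_{k,j} - mean_j), with n-1 = 4.
  S[U,U] = ((-0.4)·(-0.4) + (1.6)·(1.6) + (-2.4)·(-2.4) + (0.6)·(0.6) + (0.6)·(0.6)) / 4 = 9.2/4 = 2.3
  S[U,V] = ((-0.4)·(-0.6) + (1.6)·(1.4) + (-2.4)·(0.4) + (0.6)·(0.4) + (0.6)·(-1.6)) / 4 = 0.8/4 = 0.2
  S[V,V] = ((-0.6)·(-0.6) + (1.4)·(1.4) + (0.4)·(0.4) + (0.4)·(0.4) + (-1.6)·(-1.6)) / 4 = 5.2/4 = 1.3

S is symmetric (S[j,i] = S[i,j]). Assembling:

S = [[2.3, 0.2],
 [0.2, 1.3]]


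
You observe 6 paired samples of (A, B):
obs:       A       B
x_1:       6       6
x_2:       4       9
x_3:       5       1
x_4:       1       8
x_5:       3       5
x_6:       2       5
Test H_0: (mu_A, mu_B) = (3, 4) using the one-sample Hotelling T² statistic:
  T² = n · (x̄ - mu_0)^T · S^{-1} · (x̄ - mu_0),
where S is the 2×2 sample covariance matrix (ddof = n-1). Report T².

Step 1 — sample mean vector:
  mean(A) = (6 + 4 + 5 + 1 + 3 + 2) / 6 = 21/6 = 3.5
  mean(B) = (6 + 9 + 1 + 8 + 5 + 5) / 6 = 34/6 = 5.6667
  x̄ = (3.5, 5.6667),  deviation x̄ - mu_0 = (3.5, 5.6667) - (3, 4) = (0.5, 1.6667).

Step 2 — sample covariance matrix, S[i,j] = (1/(n-1)) · Σ_k (x_{k,i} - mean_i) · (x_{k,j} - mean_j), divisor n-1 = 5:
  S[A,A] = ((2.5)·(2.5) + (0.5)·(0.5) + (1.5)·(1.5) + (-2.5)·(-2.5) + (-0.5)·(-0.5) + (-1.5)·(-1.5)) / 5 = 17.5/5 = 3.5
  S[A,B] = ((2.5)·(0.3333) + (0.5)·(3.3333) + (1.5)·(-4.6667) + (-2.5)·(2.3333) + (-0.5)·(-0.6667) + (-1.5)·(-0.6667)) / 5 = -9/5 = -1.8
  S[B,B] = ((0.3333)·(0.3333) + (3.3333)·(3.3333) + (-4.6667)·(-4.6667) + (2.3333)·(2.3333) + (-0.6667)·(-0.6667) + (-0.6667)·(-0.6667)) / 5 = 39.3333/5 = 7.8667
  S = [[3.5, -1.8],
 [-1.8, 7.8667]].

Step 3 — invert S. det(S) = 3.5·7.8667 - (-1.8)² = 24.2933.
  S^{-1} = (1/det) · [[d, -b], [-b, a]] = [[0.3238, 0.0741],
 [0.0741, 0.1441]].

Step 4 — quadratic form (x̄ - mu_0)^T · S^{-1} · (x̄ - mu_0):
  S^{-1} · (x̄ - mu_0) = (0.2854, 0.2772),
  (x̄ - mu_0)^T · [...] = (0.5)·(0.2854) + (1.6667)·(0.2772) = 0.6046.

Step 5 — scale by n: T² = 6 · 0.6046 = 3.6279.

T² ≈ 3.6279


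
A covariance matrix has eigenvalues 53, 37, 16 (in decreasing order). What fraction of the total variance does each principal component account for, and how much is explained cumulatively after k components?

Step 1 — total variance = trace(Sigma) = Σ λ_i = 53 + 37 + 16 = 106.

Step 2 — fraction explained by component i = λ_i / Σ λ:
  PC1: 53/106 = 0.5
  PC2: 37/106 = 0.3491
  PC3: 16/106 = 0.1509

Step 3 — cumulative fraction after k components = (λ_1 + ... + λ_k) / Σ λ:
  k = 1: 53/106 = 0.5
  k = 2: (53 + 37)/106 = 90/106 = 0.8491
  k = 3: (53 + 37 + 16)/106 = 106/106 = 1

Summary (fraction, with percent):

explained: PC1 0.5 (50%), PC2 0.3491 (34.91%), PC3 0.1509 (15.09%);  cumulative: 0.5, 0.8491, 1


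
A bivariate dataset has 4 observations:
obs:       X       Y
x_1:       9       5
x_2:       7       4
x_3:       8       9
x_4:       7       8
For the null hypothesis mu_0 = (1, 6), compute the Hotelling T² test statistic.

Step 1 — sample mean vector:
  mean(X) = (9 + 7 + 8 + 7) / 4 = 31/4 = 7.75
  mean(Y) = (5 + 4 + 9 + 8) / 4 = 26/4 = 6.5
  x̄ = (7.75, 6.5),  deviation x̄ - mu_0 = (7.75, 6.5) - (1, 6) = (6.75, 0.5).

Step 2 — sample covariance matrix, S[i,j] = (1/(n-1)) · Σ_k (x_{k,i} - mean_i) · (x_{k,j} - mean_j), divisor n-1 = 3:
  S[X,X] = ((1.25)·(1.25) + (-0.75)·(-0.75) + (0.25)·(0.25) + (-0.75)·(-0.75)) / 3 = 2.75/3 = 0.9167
  S[X,Y] = ((1.25)·(-1.5) + (-0.75)·(-2.5) + (0.25)·(2.5) + (-0.75)·(1.5)) / 3 = -0.5/3 = -0.1667
  S[Y,Y] = ((-1.5)·(-1.5) + (-2.5)·(-2.5) + (2.5)·(2.5) + (1.5)·(1.5)) / 3 = 17/3 = 5.6667
  S = [[0.9167, -0.1667],
 [-0.1667, 5.6667]].

Step 3 — invert S. det(S) = 0.9167·5.6667 - (-0.1667)² = 5.1667.
  S^{-1} = (1/det) · [[d, -b], [-b, a]] = [[1.0968, 0.0323],
 [0.0323, 0.1774]].

Step 4 — quadratic form (x̄ - mu_0)^T · S^{-1} · (x̄ - mu_0):
  S^{-1} · (x̄ - mu_0) = (7.4194, 0.3065),
  (x̄ - mu_0)^T · [...] = (6.75)·(7.4194) + (0.5)·(0.3065) = 50.2339.

Step 5 — scale by n: T² = 4 · 50.2339 = 200.9355.

T² ≈ 200.9355


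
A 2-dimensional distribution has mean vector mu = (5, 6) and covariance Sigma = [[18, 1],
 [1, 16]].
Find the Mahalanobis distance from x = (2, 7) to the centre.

Step 1 — centre the observation: (x - mu) = (-3, 1).

Step 2 — invert Sigma. det(Sigma) = 18·16 - (1)² = 287.
  Sigma^{-1} = (1/det) · [[d, -b], [-b, a]] = [[0.0557, -0.0035],
 [-0.0035, 0.0627]].

Step 3 — form the quadratic (x - mu)^T · Sigma^{-1} · (x - mu):
  Sigma^{-1} · (x - mu) = (-0.1707, 0.0732).
  (x - mu)^T · [Sigma^{-1} · (x - mu)] = (-3)·(-0.1707) + (1)·(0.0732) = 0.5854.

Step 4 — take square root: d = √(0.5854) ≈ 0.7651.

d(x, mu) = √(0.5854) ≈ 0.7651


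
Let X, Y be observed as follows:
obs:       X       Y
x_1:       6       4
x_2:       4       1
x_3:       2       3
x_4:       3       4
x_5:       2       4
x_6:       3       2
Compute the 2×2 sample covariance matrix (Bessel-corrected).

Step 1 — column means:
  mean(X) = (6 + 4 + 2 + 3 + 2 + 3) / 6 = 20/6 = 3.3333
  mean(Y) = (4 + 1 + 3 + 4 + 4 + 2) / 6 = 18/6 = 3

Step 2 — sample covariance S[i,j] = (1/(n-1)) · Σ_k (x_{k,i} - mean_i) · (x_{k,j} - mean_j), with n-1 = 5.
  S[X,X] = ((2.6667)·(2.6667) + (0.6667)·(0.6667) + (-1.3333)·(-1.3333) + (-0.3333)·(-0.3333) + (-1.3333)·(-1.3333) + (-0.3333)·(-0.3333)) / 5 = 11.3333/5 = 2.2667
  S[X,Y] = ((2.6667)·(1) + (0.6667)·(-2) + (-1.3333)·(0) + (-0.3333)·(1) + (-1.3333)·(1) + (-0.3333)·(-1)) / 5 = 0/5 = 0
  S[Y,Y] = ((1)·(1) + (-2)·(-2) + (0)·(0) + (1)·(1) + (1)·(1) + (-1)·(-1)) / 5 = 8/5 = 1.6

S is symmetric (S[j,i] = S[i,j]). Assembling:

S = [[2.2667, 0],
 [0, 1.6]]


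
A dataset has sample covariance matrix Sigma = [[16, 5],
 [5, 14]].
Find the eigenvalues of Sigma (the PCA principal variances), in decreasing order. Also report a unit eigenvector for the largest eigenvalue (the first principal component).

Step 1 — characteristic polynomial of 2×2 Sigma:
  det(Sigma - λI) = λ² - trace · λ + det = 0.
  trace = 16 + 14 = 30, det = 16·14 - (5)² = 199.
Step 2 — discriminant:
  Δ = trace² - 4·det = 900 - 796 = 104.
Step 3 — eigenvalues:
  λ = (trace ± √Δ)/2 = (30 ± 10.198)/2,
  λ_1 = 20.099,  λ_2 = 9.901.

Step 4 — unit eigenvector for λ_1: solve (Sigma - λ_1 I)v = 0. First row:
  (16 - 20.099)·v_x + (5)·v_y = 0, i.e. (-4.099)·v_x + (5)·v_y = 0,
  so v ∝ (b, λ_1 - a) = (5, 4.099) = u.
  ||u|| = √((5)² + (4.099)²) = √(41.802) ≈ 6.4654,
  v_1 = u/||u|| ≈ (0.7733, 0.634) (||v_1|| = 1).

λ_1 = 20.099,  λ_2 = 9.901;  v_1 ≈ (0.7733, 0.634)


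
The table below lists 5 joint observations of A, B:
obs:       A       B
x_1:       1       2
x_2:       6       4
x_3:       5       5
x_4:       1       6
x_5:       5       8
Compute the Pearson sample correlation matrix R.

Step 1 — column means:
  mean(A) = (1 + 6 + 5 + 1 + 5) / 5 = 18/5 = 3.6
  mean(B) = (2 + 4 + 5 + 6 + 8) / 5 = 25/5 = 5

Step 2 — sample variances and covariances s[i,j] = (1/(n-1)) · Σ_k (x_{k,i} - mean_i) · (x_{k,j} - mean_j), with n-1 = 4:
  s[A,A] = ((-2.6)·(-2.6) + (2.4)·(2.4) + (1.4)·(1.4) + (-2.6)·(-2.6) + (1.4)·(1.4)) / 4 = 23.2/4 = 5.8
  s[A,B] = ((-2.6)·(-3) + (2.4)·(-1) + (1.4)·(0) + (-2.6)·(1) + (1.4)·(3)) / 4 = 7/4 = 1.75
  s[B,B] = ((-3)·(-3) + (-1)·(-1) + (0)·(0) + (1)·(1) + (3)·(3)) / 4 = 20/4 = 5
  Sample standard deviations s_i = √(s[i,i]):
  s(A) = √(5.8) = 2.4083
  s(B) = √(5) = 2.2361

Step 3 — r_{ij} = s_{ij} / (s_i · s_j):
  r[A,A] = 1 (diagonal).
  r[A,B] = 1.75 / (2.4083 · 2.2361) = 1.75 / 5.3852 = 0.325
  r[B,B] = 1 (diagonal).

R is symmetric with unit diagonal. Assembling:

R = [[1, 0.325],
 [0.325, 1]]


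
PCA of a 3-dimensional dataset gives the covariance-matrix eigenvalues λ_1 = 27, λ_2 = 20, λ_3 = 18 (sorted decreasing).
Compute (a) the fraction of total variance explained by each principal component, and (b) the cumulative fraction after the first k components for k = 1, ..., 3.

Step 1 — total variance = trace(Sigma) = Σ λ_i = 27 + 20 + 18 = 65.

Step 2 — fraction explained by component i = λ_i / Σ λ:
  PC1: 27/65 = 0.4154
  PC2: 20/65 = 0.3077
  PC3: 18/65 = 0.2769

Step 3 — cumulative fraction after k components = (λ_1 + ... + λ_k) / Σ λ:
  k = 1: 27/65 = 0.4154
  k = 2: (27 + 20)/65 = 47/65 = 0.7231
  k = 3: (27 + 20 + 18)/65 = 65/65 = 1

Summary (fraction, with percent):

explained: PC1 0.4154 (41.54%), PC2 0.3077 (30.77%), PC3 0.2769 (27.69%);  cumulative: 0.4154, 0.7231, 1


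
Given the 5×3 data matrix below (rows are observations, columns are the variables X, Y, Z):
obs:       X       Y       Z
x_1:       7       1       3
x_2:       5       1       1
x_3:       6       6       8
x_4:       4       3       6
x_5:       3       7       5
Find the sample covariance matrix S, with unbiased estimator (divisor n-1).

Step 1 — column means:
  mean(X) = (7 + 5 + 6 + 4 + 3) / 5 = 25/5 = 5
  mean(Y) = (1 + 1 + 6 + 3 + 7) / 5 = 18/5 = 3.6
  mean(Z) = (3 + 1 + 8 + 6 + 5) / 5 = 23/5 = 4.6

Step 2 — sample covariance S[i,j] = (1/(n-1)) · Σ_k (x_{k,i} - mean_i) · (x_{k,j} - mean_j), with n-1 = 4.
  S[X,X] = ((2)·(2) + (0)·(0) + (1)·(1) + (-1)·(-1) + (-2)·(-2)) / 4 = 10/4 = 2.5
  S[X,Y] = ((2)·(-2.6) + (0)·(-2.6) + (1)·(2.4) + (-1)·(-0.6) + (-2)·(3.4)) / 4 = -9/4 = -2.25
  S[X,Z] = ((2)·(-1.6) + (0)·(-3.6) + (1)·(3.4) + (-1)·(1.4) + (-2)·(0.4)) / 4 = -2/4 = -0.5
  S[Y,Y] = ((-2.6)·(-2.6) + (-2.6)·(-2.6) + (2.4)·(2.4) + (-0.6)·(-0.6) + (3.4)·(3.4)) / 4 = 31.2/4 = 7.8
  S[Y,Z] = ((-2.6)·(-1.6) + (-2.6)·(-3.6) + (2.4)·(3.4) + (-0.6)·(1.4) + (3.4)·(0.4)) / 4 = 22.2/4 = 5.55
  S[Z,Z] = ((-1.6)·(-1.6) + (-3.6)·(-3.6) + (3.4)·(3.4) + (1.4)·(1.4) + (0.4)·(0.4)) / 4 = 29.2/4 = 7.3

S is symmetric (S[j,i] = S[i,j]). Assembling:

S = [[2.5, -2.25, -0.5],
 [-2.25, 7.8, 5.55],
 [-0.5, 5.55, 7.3]]


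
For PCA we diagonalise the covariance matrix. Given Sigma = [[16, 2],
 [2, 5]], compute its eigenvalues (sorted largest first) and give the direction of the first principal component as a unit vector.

Step 1 — characteristic polynomial of 2×2 Sigma:
  det(Sigma - λI) = λ² - trace · λ + det = 0.
  trace = 16 + 5 = 21, det = 16·5 - (2)² = 76.
Step 2 — discriminant:
  Δ = trace² - 4·det = 441 - 304 = 137.
Step 3 — eigenvalues:
  λ = (trace ± √Δ)/2 = (21 ± 11.7047)/2,
  λ_1 = 16.3523,  λ_2 = 4.6477.

Step 4 — unit eigenvector for λ_1: solve (Sigma - λ_1 I)v = 0. First row:
  (16 - 16.3523)·v_x + (2)·v_y = 0, i.e. (-0.3523)·v_x + (2)·v_y = 0,
  so v ∝ (b, λ_1 - a) = (2, 0.3523) = u.
  ||u|| = √((2)² + (0.3523)²) = √(4.1242) ≈ 2.0308,
  v_1 = u/||u|| ≈ (0.9848, 0.1735) (||v_1|| = 1).

λ_1 = 16.3523,  λ_2 = 4.6477;  v_1 ≈ (0.9848, 0.1735)


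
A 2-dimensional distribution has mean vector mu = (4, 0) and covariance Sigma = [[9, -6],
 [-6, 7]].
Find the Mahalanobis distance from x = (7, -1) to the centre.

Step 1 — centre the observation: (x - mu) = (3, -1).

Step 2 — invert Sigma. det(Sigma) = 9·7 - (-6)² = 27.
  Sigma^{-1} = (1/det) · [[d, -b], [-b, a]] = [[0.2593, 0.2222],
 [0.2222, 0.3333]].

Step 3 — form the quadratic (x - mu)^T · Sigma^{-1} · (x - mu):
  Sigma^{-1} · (x - mu) = (0.5556, 0.3333).
  (x - mu)^T · [Sigma^{-1} · (x - mu)] = (3)·(0.5556) + (-1)·(0.3333) = 1.3333.

Step 4 — take square root: d = √(1.3333) ≈ 1.1547.

d(x, mu) = √(1.3333) ≈ 1.1547


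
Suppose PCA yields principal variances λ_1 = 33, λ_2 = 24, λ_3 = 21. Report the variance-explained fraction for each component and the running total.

Step 1 — total variance = trace(Sigma) = Σ λ_i = 33 + 24 + 21 = 78.

Step 2 — fraction explained by component i = λ_i / Σ λ:
  PC1: 33/78 = 0.4231
  PC2: 24/78 = 0.3077
  PC3: 21/78 = 0.2692

Step 3 — cumulative fraction after k components = (λ_1 + ... + λ_k) / Σ λ:
  k = 1: 33/78 = 0.4231
  k = 2: (33 + 24)/78 = 57/78 = 0.7308
  k = 3: (33 + 24 + 21)/78 = 78/78 = 1

Summary (fraction, with percent):

explained: PC1 0.4231 (42.31%), PC2 0.3077 (30.77%), PC3 0.2692 (26.92%);  cumulative: 0.4231, 0.7308, 1


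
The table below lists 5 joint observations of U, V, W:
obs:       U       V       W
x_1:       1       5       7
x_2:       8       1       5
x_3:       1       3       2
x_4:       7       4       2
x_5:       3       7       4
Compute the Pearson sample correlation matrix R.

Step 1 — column means:
  mean(U) = (1 + 8 + 1 + 7 + 3) / 5 = 20/5 = 4
  mean(V) = (5 + 1 + 3 + 4 + 7) / 5 = 20/5 = 4
  mean(W) = (7 + 5 + 2 + 2 + 4) / 5 = 20/5 = 4

Step 2 — sample variances and covariances s[i,j] = (1/(n-1)) · Σ_k (x_{k,i} - mean_i) · (x_{k,j} - mean_j), with n-1 = 4:
  s[U,U] = ((-3)·(-3) + (4)·(4) + (-3)·(-3) + (3)·(3) + (-1)·(-1)) / 4 = 44/4 = 11
  s[U,V] = ((-3)·(1) + (4)·(-3) + (-3)·(-1) + (3)·(0) + (-1)·(3)) / 4 = -15/4 = -3.75
  s[U,W] = ((-3)·(3) + (4)·(1) + (-3)·(-2) + (3)·(-2) + (-1)·(0)) / 4 = -5/4 = -1.25
  s[V,V] = ((1)·(1) + (-3)·(-3) + (-1)·(-1) + (0)·(0) + (3)·(3)) / 4 = 20/4 = 5
  s[V,W] = ((1)·(3) + (-3)·(1) + (-1)·(-2) + (0)·(-2) + (3)·(0)) / 4 = 2/4 = 0.5
  s[W,W] = ((3)·(3) + (1)·(1) + (-2)·(-2) + (-2)·(-2) + (0)·(0)) / 4 = 18/4 = 4.5
  Sample standard deviations s_i = √(s[i,i]):
  s(U) = √(11) = 3.3166
  s(V) = √(5) = 2.2361
  s(W) = √(4.5) = 2.1213

Step 3 — r_{ij} = s_{ij} / (s_i · s_j):
  r[U,U] = 1 (diagonal).
  r[U,V] = -3.75 / (3.3166 · 2.2361) = -3.75 / 7.4162 = -0.5056
  r[U,W] = -1.25 / (3.3166 · 2.1213) = -1.25 / 7.0356 = -0.1777
  r[V,V] = 1 (diagonal).
  r[V,W] = 0.5 / (2.2361 · 2.1213) = 0.5 / 4.7434 = 0.1054
  r[W,W] = 1 (diagonal).

R is symmetric with unit diagonal. Assembling:

R = [[1, -0.5056, -0.1777],
 [-0.5056, 1, 0.1054],
 [-0.1777, 0.1054, 1]]


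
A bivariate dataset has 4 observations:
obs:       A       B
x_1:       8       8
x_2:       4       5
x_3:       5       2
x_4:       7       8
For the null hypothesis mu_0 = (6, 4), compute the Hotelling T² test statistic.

Step 1 — sample mean vector:
  mean(A) = (8 + 4 + 5 + 7) / 4 = 24/4 = 6
  mean(B) = (8 + 5 + 2 + 8) / 4 = 23/4 = 5.75
  x̄ = (6, 5.75),  deviation x̄ - mu_0 = (6, 5.75) - (6, 4) = (0, 1.75).

Step 2 — sample covariance matrix, S[i,j] = (1/(n-1)) · Σ_k (x_{k,i} - mean_i) · (x_{k,j} - mean_j), divisor n-1 = 3:
  S[A,A] = ((2)·(2) + (-2)·(-2) + (-1)·(-1) + (1)·(1)) / 3 = 10/3 = 3.3333
  S[A,B] = ((2)·(2.25) + (-2)·(-0.75) + (-1)·(-3.75) + (1)·(2.25)) / 3 = 12/3 = 4
  S[B,B] = ((2.25)·(2.25) + (-0.75)·(-0.75) + (-3.75)·(-3.75) + (2.25)·(2.25)) / 3 = 24.75/3 = 8.25
  S = [[3.3333, 4],
 [4, 8.25]].

Step 3 — invert S. det(S) = 3.3333·8.25 - (4)² = 11.5.
  S^{-1} = (1/det) · [[d, -b], [-b, a]] = [[0.7174, -0.3478],
 [-0.3478, 0.2899]].

Step 4 — quadratic form (x̄ - mu_0)^T · S^{-1} · (x̄ - mu_0):
  S^{-1} · (x̄ - mu_0) = (-0.6087, 0.5072),
  (x̄ - mu_0)^T · [...] = (0)·(-0.6087) + (1.75)·(0.5072) = 0.8877.

Step 5 — scale by n: T² = 4 · 0.8877 = 3.5507.

T² ≈ 3.5507


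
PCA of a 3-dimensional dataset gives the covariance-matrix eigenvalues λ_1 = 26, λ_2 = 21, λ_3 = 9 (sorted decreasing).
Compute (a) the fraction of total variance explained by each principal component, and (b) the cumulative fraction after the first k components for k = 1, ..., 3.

Step 1 — total variance = trace(Sigma) = Σ λ_i = 26 + 21 + 9 = 56.

Step 2 — fraction explained by component i = λ_i / Σ λ:
  PC1: 26/56 = 0.4643
  PC2: 21/56 = 0.375
  PC3: 9/56 = 0.1607

Step 3 — cumulative fraction after k components = (λ_1 + ... + λ_k) / Σ λ:
  k = 1: 26/56 = 0.4643
  k = 2: (26 + 21)/56 = 47/56 = 0.8393
  k = 3: (26 + 21 + 9)/56 = 56/56 = 1

Summary (fraction, with percent):

explained: PC1 0.4643 (46.43%), PC2 0.375 (37.5%), PC3 0.1607 (16.07%);  cumulative: 0.4643, 0.8393, 1


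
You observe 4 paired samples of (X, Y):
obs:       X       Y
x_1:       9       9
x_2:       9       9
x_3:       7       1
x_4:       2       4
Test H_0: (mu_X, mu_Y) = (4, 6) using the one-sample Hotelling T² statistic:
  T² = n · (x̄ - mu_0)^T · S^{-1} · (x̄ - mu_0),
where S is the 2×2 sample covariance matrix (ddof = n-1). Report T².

Step 1 — sample mean vector:
  mean(X) = (9 + 9 + 7 + 2) / 4 = 27/4 = 6.75
  mean(Y) = (9 + 9 + 1 + 4) / 4 = 23/4 = 5.75
  x̄ = (6.75, 5.75),  deviation x̄ - mu_0 = (6.75, 5.75) - (4, 6) = (2.75, -0.25).

Step 2 — sample covariance matrix, S[i,j] = (1/(n-1)) · Σ_k (x_{k,i} - mean_i) · (x_{k,j} - mean_j), divisor n-1 = 3:
  S[X,X] = ((2.25)·(2.25) + (2.25)·(2.25) + (0.25)·(0.25) + (-4.75)·(-4.75)) / 3 = 32.75/3 = 10.9167
  S[X,Y] = ((2.25)·(3.25) + (2.25)·(3.25) + (0.25)·(-4.75) + (-4.75)·(-1.75)) / 3 = 21.75/3 = 7.25
  S[Y,Y] = ((3.25)·(3.25) + (3.25)·(3.25) + (-4.75)·(-4.75) + (-1.75)·(-1.75)) / 3 = 46.75/3 = 15.5833
  S = [[10.9167, 7.25],
 [7.25, 15.5833]].

Step 3 — invert S. det(S) = 10.9167·15.5833 - (7.25)² = 117.5556.
  S^{-1} = (1/det) · [[d, -b], [-b, a]] = [[0.1326, -0.0617],
 [-0.0617, 0.0929]].

Step 4 — quadratic form (x̄ - mu_0)^T · S^{-1} · (x̄ - mu_0):
  S^{-1} · (x̄ - mu_0) = (0.38, -0.1928),
  (x̄ - mu_0)^T · [...] = (2.75)·(0.38) + (-0.25)·(-0.1928) = 1.0931.

Step 5 — scale by n: T² = 4 · 1.0931 = 4.3724.

T² ≈ 4.3724


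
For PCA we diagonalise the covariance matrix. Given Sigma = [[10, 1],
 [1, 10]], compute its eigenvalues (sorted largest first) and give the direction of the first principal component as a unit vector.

Step 1 — characteristic polynomial of 2×2 Sigma:
  det(Sigma - λI) = λ² - trace · λ + det = 0.
  trace = 10 + 10 = 20, det = 10·10 - (1)² = 99.
Step 2 — discriminant:
  Δ = trace² - 4·det = 400 - 396 = 4.
Step 3 — eigenvalues:
  λ = (trace ± √Δ)/2 = (20 ± 2)/2,
  λ_1 = 11,  λ_2 = 9.

Step 4 — unit eigenvector for λ_1: solve (Sigma - λ_1 I)v = 0. First row:
  (10 - 11)·v_x + (1)·v_y = 0, i.e. (-1)·v_x + (1)·v_y = 0,
  so v ∝ (b, λ_1 - a) = (1, 1) = u.
  ||u|| = √((1)² + (1)²) = √(2) ≈ 1.4142,
  v_1 = u/||u|| ≈ (0.7071, 0.7071) (||v_1|| = 1).

λ_1 = 11,  λ_2 = 9;  v_1 ≈ (0.7071, 0.7071)


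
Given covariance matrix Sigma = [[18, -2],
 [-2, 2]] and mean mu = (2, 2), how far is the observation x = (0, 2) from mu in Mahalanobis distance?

Step 1 — centre the observation: (x - mu) = (-2, 0).

Step 2 — invert Sigma. det(Sigma) = 18·2 - (-2)² = 32.
  Sigma^{-1} = (1/det) · [[d, -b], [-b, a]] = [[0.0625, 0.0625],
 [0.0625, 0.5625]].

Step 3 — form the quadratic (x - mu)^T · Sigma^{-1} · (x - mu):
  Sigma^{-1} · (x - mu) = (-0.125, -0.125).
  (x - mu)^T · [Sigma^{-1} · (x - mu)] = (-2)·(-0.125) + (0)·(-0.125) = 0.25.

Step 4 — take square root: d = √(0.25) ≈ 0.5.

d(x, mu) = √(0.25) ≈ 0.5


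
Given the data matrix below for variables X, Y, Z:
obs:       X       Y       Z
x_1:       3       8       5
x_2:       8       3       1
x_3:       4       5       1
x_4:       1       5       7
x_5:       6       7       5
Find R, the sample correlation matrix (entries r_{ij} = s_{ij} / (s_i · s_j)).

Step 1 — column means:
  mean(X) = (3 + 8 + 4 + 1 + 6) / 5 = 22/5 = 4.4
  mean(Y) = (8 + 3 + 5 + 5 + 7) / 5 = 28/5 = 5.6
  mean(Z) = (5 + 1 + 1 + 7 + 5) / 5 = 19/5 = 3.8

Step 2 — sample variances and covariances s[i,j] = (1/(n-1)) · Σ_k (x_{k,i} - mean_i) · (x_{k,j} - mean_j), with n-1 = 4:
  s[X,X] = ((-1.4)·(-1.4) + (3.6)·(3.6) + (-0.4)·(-0.4) + (-3.4)·(-3.4) + (1.6)·(1.6)) / 4 = 29.2/4 = 7.3
  s[X,Y] = ((-1.4)·(2.4) + (3.6)·(-2.6) + (-0.4)·(-0.6) + (-3.4)·(-0.6) + (1.6)·(1.4)) / 4 = -8.2/4 = -2.05
  s[X,Z] = ((-1.4)·(1.2) + (3.6)·(-2.8) + (-0.4)·(-2.8) + (-3.4)·(3.2) + (1.6)·(1.2)) / 4 = -19.6/4 = -4.9
  s[Y,Y] = ((2.4)·(2.4) + (-2.6)·(-2.6) + (-0.6)·(-0.6) + (-0.6)·(-0.6) + (1.4)·(1.4)) / 4 = 15.2/4 = 3.8
  s[Y,Z] = ((2.4)·(1.2) + (-2.6)·(-2.8) + (-0.6)·(-2.8) + (-0.6)·(3.2) + (1.4)·(1.2)) / 4 = 11.6/4 = 2.9
  s[Z,Z] = ((1.2)·(1.2) + (-2.8)·(-2.8) + (-2.8)·(-2.8) + (3.2)·(3.2) + (1.2)·(1.2)) / 4 = 28.8/4 = 7.2
  Sample standard deviations s_i = √(s[i,i]):
  s(X) = √(7.3) = 2.7019
  s(Y) = √(3.8) = 1.9494
  s(Z) = √(7.2) = 2.6833

Step 3 — r_{ij} = s_{ij} / (s_i · s_j):
  r[X,X] = 1 (diagonal).
  r[X,Y] = -2.05 / (2.7019 · 1.9494) = -2.05 / 5.2669 = -0.3892
  r[X,Z] = -4.9 / (2.7019 · 2.6833) = -4.9 / 7.2498 = -0.6759
  r[Y,Y] = 1 (diagonal).
  r[Y,Z] = 2.9 / (1.9494 · 2.6833) = 2.9 / 5.2307 = 0.5544
  r[Z,Z] = 1 (diagonal).

R is symmetric with unit diagonal. Assembling:

R = [[1, -0.3892, -0.6759],
 [-0.3892, 1, 0.5544],
 [-0.6759, 0.5544, 1]]


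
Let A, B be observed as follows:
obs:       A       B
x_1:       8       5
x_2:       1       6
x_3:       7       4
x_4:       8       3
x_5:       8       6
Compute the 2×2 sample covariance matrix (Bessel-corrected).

Step 1 — column means:
  mean(A) = (8 + 1 + 7 + 8 + 8) / 5 = 32/5 = 6.4
  mean(B) = (5 + 6 + 4 + 3 + 6) / 5 = 24/5 = 4.8

Step 2 — sample covariance S[i,j] = (1/(n-1)) · Σ_k (x_{k,i} - mean_i) · (x_{k,j} - mean_j), with n-1 = 4.
  S[A,A] = ((1.6)·(1.6) + (-5.4)·(-5.4) + (0.6)·(0.6) + (1.6)·(1.6) + (1.6)·(1.6)) / 4 = 37.2/4 = 9.3
  S[A,B] = ((1.6)·(0.2) + (-5.4)·(1.2) + (0.6)·(-0.8) + (1.6)·(-1.8) + (1.6)·(1.2)) / 4 = -7.6/4 = -1.9
  S[B,B] = ((0.2)·(0.2) + (1.2)·(1.2) + (-0.8)·(-0.8) + (-1.8)·(-1.8) + (1.2)·(1.2)) / 4 = 6.8/4 = 1.7

S is symmetric (S[j,i] = S[i,j]). Assembling:

S = [[9.3, -1.9],
 [-1.9, 1.7]]


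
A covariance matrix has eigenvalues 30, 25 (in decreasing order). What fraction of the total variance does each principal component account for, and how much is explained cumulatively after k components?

Step 1 — total variance = trace(Sigma) = Σ λ_i = 30 + 25 = 55.

Step 2 — fraction explained by component i = λ_i / Σ λ:
  PC1: 30/55 = 0.5455
  PC2: 25/55 = 0.4545

Step 3 — cumulative fraction after k components = (λ_1 + ... + λ_k) / Σ λ:
  k = 1: 30/55 = 0.5455
  k = 2: (30 + 25)/55 = 55/55 = 1

Summary (fraction, with percent):

explained: PC1 0.5455 (54.55%), PC2 0.4545 (45.45%);  cumulative: 0.5455, 1


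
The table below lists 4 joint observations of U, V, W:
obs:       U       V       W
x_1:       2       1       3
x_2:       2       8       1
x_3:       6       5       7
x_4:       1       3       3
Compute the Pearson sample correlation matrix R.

Step 1 — column means:
  mean(U) = (2 + 2 + 6 + 1) / 4 = 11/4 = 2.75
  mean(V) = (1 + 8 + 5 + 3) / 4 = 17/4 = 4.25
  mean(W) = (3 + 1 + 7 + 3) / 4 = 14/4 = 3.5

Step 2 — sample variances and covariances s[i,j] = (1/(n-1)) · Σ_k (x_{k,i} - mean_i) · (x_{k,j} - mean_j), with n-1 = 3:
  s[U,U] = ((-0.75)·(-0.75) + (-0.75)·(-0.75) + (3.25)·(3.25) + (-1.75)·(-1.75)) / 3 = 14.75/3 = 4.9167
  s[U,V] = ((-0.75)·(-3.25) + (-0.75)·(3.75) + (3.25)·(0.75) + (-1.75)·(-1.25)) / 3 = 4.25/3 = 1.4167
  s[U,W] = ((-0.75)·(-0.5) + (-0.75)·(-2.5) + (3.25)·(3.5) + (-1.75)·(-0.5)) / 3 = 14.5/3 = 4.8333
  s[V,V] = ((-3.25)·(-3.25) + (3.75)·(3.75) + (0.75)·(0.75) + (-1.25)·(-1.25)) / 3 = 26.75/3 = 8.9167
  s[V,W] = ((-3.25)·(-0.5) + (3.75)·(-2.5) + (0.75)·(3.5) + (-1.25)·(-0.5)) / 3 = -4.5/3 = -1.5
  s[W,W] = ((-0.5)·(-0.5) + (-2.5)·(-2.5) + (3.5)·(3.5) + (-0.5)·(-0.5)) / 3 = 19/3 = 6.3333
  Sample standard deviations s_i = √(s[i,i]):
  s(U) = √(4.9167) = 2.2174
  s(V) = √(8.9167) = 2.9861
  s(W) = √(6.3333) = 2.5166

Step 3 — r_{ij} = s_{ij} / (s_i · s_j):
  r[U,U] = 1 (diagonal).
  r[U,V] = 1.4167 / (2.2174 · 2.9861) = 1.4167 / 6.6212 = 0.214
  r[U,W] = 4.8333 / (2.2174 · 2.5166) = 4.8333 / 5.5802 = 0.8662
  r[V,V] = 1 (diagonal).
  r[V,W] = -1.5 / (2.9861 · 2.5166) = -1.5 / 7.5148 = -0.1996
  r[W,W] = 1 (diagonal).

R is symmetric with unit diagonal. Assembling:

R = [[1, 0.214, 0.8662],
 [0.214, 1, -0.1996],
 [0.8662, -0.1996, 1]]


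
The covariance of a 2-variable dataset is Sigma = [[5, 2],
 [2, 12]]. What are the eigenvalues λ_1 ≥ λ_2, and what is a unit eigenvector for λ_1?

Step 1 — characteristic polynomial of 2×2 Sigma:
  det(Sigma - λI) = λ² - trace · λ + det = 0.
  trace = 5 + 12 = 17, det = 5·12 - (2)² = 56.
Step 2 — discriminant:
  Δ = trace² - 4·det = 289 - 224 = 65.
Step 3 — eigenvalues:
  λ = (trace ± √Δ)/2 = (17 ± 8.0623)/2,
  λ_1 = 12.5311,  λ_2 = 4.4689.

Step 4 — unit eigenvector for λ_1: solve (Sigma - λ_1 I)v = 0. First row:
  (5 - 12.5311)·v_x + (2)·v_y = 0, i.e. (-7.5311)·v_x + (2)·v_y = 0,
  so v ∝ (b, λ_1 - a) = (2, 7.5311) = u.
  ||u|| = √((2)² + (7.5311)²) = √(60.7179) ≈ 7.7922,
  v_1 = u/||u|| ≈ (0.2567, 0.9665) (||v_1|| = 1).

λ_1 = 12.5311,  λ_2 = 4.4689;  v_1 ≈ (0.2567, 0.9665)


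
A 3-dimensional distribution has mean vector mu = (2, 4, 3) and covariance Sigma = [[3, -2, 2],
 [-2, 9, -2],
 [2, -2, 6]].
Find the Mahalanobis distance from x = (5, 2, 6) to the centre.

Step 1 — centre the observation: (x - mu) = (3, -2, 3).

Step 2 — invert Sigma (cofactor / det for 3×3, or solve directly):
  Sigma^{-1} = [[0.4717, 0.0755, -0.1321],
 [0.0755, 0.1321, 0.0189],
 [-0.1321, 0.0189, 0.217]].

Step 3 — form the quadratic (x - mu)^T · Sigma^{-1} · (x - mu):
  Sigma^{-1} · (x - mu) = (0.8679, 0.0189, 0.217).
  (x - mu)^T · [Sigma^{-1} · (x - mu)] = (3)·(0.8679) + (-2)·(0.0189) + (3)·(0.217) = 3.217.

Step 4 — take square root: d = √(3.217) ≈ 1.7936.

d(x, mu) = √(3.217) ≈ 1.7936


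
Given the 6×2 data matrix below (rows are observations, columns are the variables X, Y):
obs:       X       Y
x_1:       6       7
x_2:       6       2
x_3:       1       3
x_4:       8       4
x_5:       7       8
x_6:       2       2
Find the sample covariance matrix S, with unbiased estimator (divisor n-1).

Step 1 — column means:
  mean(X) = (6 + 6 + 1 + 8 + 7 + 2) / 6 = 30/6 = 5
  mean(Y) = (7 + 2 + 3 + 4 + 8 + 2) / 6 = 26/6 = 4.3333

Step 2 — sample covariance S[i,j] = (1/(n-1)) · Σ_k (x_{k,i} - mean_i) · (x_{k,j} - mean_j), with n-1 = 5.
  S[X,X] = ((1)·(1) + (1)·(1) + (-4)·(-4) + (3)·(3) + (2)·(2) + (-3)·(-3)) / 5 = 40/5 = 8
  S[X,Y] = ((1)·(2.6667) + (1)·(-2.3333) + (-4)·(-1.3333) + (3)·(-0.3333) + (2)·(3.6667) + (-3)·(-2.3333)) / 5 = 19/5 = 3.8
  S[Y,Y] = ((2.6667)·(2.6667) + (-2.3333)·(-2.3333) + (-1.3333)·(-1.3333) + (-0.3333)·(-0.3333) + (3.6667)·(3.6667) + (-2.3333)·(-2.3333)) / 5 = 33.3333/5 = 6.6667

S is symmetric (S[j,i] = S[i,j]). Assembling:

S = [[8, 3.8],
 [3.8, 6.6667]]


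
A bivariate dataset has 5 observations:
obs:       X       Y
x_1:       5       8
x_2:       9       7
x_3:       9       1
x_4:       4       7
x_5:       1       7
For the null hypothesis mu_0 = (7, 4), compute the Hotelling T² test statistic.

Step 1 — sample mean vector:
  mean(X) = (5 + 9 + 9 + 4 + 1) / 5 = 28/5 = 5.6
  mean(Y) = (8 + 7 + 1 + 7 + 7) / 5 = 30/5 = 6
  x̄ = (5.6, 6),  deviation x̄ - mu_0 = (5.6, 6) - (7, 4) = (-1.4, 2).

Step 2 — sample covariance matrix, S[i,j] = (1/(n-1)) · Σ_k (x_{k,i} - mean_i) · (x_{k,j} - mean_j), divisor n-1 = 4:
  S[X,X] = ((-0.6)·(-0.6) + (3.4)·(3.4) + (3.4)·(3.4) + (-1.6)·(-1.6) + (-4.6)·(-4.6)) / 4 = 47.2/4 = 11.8
  S[X,Y] = ((-0.6)·(2) + (3.4)·(1) + (3.4)·(-5) + (-1.6)·(1) + (-4.6)·(1)) / 4 = -21/4 = -5.25
  S[Y,Y] = ((2)·(2) + (1)·(1) + (-5)·(-5) + (1)·(1) + (1)·(1)) / 4 = 32/4 = 8
  S = [[11.8, -5.25],
 [-5.25, 8]].

Step 3 — invert S. det(S) = 11.8·8 - (-5.25)² = 66.8375.
  S^{-1} = (1/det) · [[d, -b], [-b, a]] = [[0.1197, 0.0785],
 [0.0785, 0.1765]].

Step 4 — quadratic form (x̄ - mu_0)^T · S^{-1} · (x̄ - mu_0):
  S^{-1} · (x̄ - mu_0) = (-0.0105, 0.2431),
  (x̄ - mu_0)^T · [...] = (-1.4)·(-0.0105) + (2)·(0.2431) = 0.5009.

Step 5 — scale by n: T² = 5 · 0.5009 = 2.5046.

T² ≈ 2.5046


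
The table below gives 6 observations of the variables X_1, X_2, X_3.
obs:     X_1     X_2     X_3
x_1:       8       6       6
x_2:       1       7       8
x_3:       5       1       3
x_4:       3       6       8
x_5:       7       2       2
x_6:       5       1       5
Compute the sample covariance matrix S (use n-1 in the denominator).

Step 1 — column means:
  mean(X_1) = (8 + 1 + 5 + 3 + 7 + 5) / 6 = 29/6 = 4.8333
  mean(X_2) = (6 + 7 + 1 + 6 + 2 + 1) / 6 = 23/6 = 3.8333
  mean(X_3) = (6 + 8 + 3 + 8 + 2 + 5) / 6 = 32/6 = 5.3333

Step 2 — sample covariance S[i,j] = (1/(n-1)) · Σ_k (x_{k,i} - mean_i) · (x_{k,j} - mean_j), with n-1 = 5.
  S[X_1,X_1] = ((3.1667)·(3.1667) + (-3.8333)·(-3.8333) + (0.1667)·(0.1667) + (-1.8333)·(-1.8333) + (2.1667)·(2.1667) + (0.1667)·(0.1667)) / 5 = 32.8333/5 = 6.5667
  S[X_1,X_2] = ((3.1667)·(2.1667) + (-3.8333)·(3.1667) + (0.1667)·(-2.8333) + (-1.8333)·(2.1667) + (2.1667)·(-1.8333) + (0.1667)·(-2.8333)) / 5 = -14.1667/5 = -2.8333
  S[X_1,X_3] = ((3.1667)·(0.6667) + (-3.8333)·(2.6667) + (0.1667)·(-2.3333) + (-1.8333)·(2.6667) + (2.1667)·(-3.3333) + (0.1667)·(-0.3333)) / 5 = -20.6667/5 = -4.1333
  S[X_2,X_2] = ((2.1667)·(2.1667) + (3.1667)·(3.1667) + (-2.8333)·(-2.8333) + (2.1667)·(2.1667) + (-1.8333)·(-1.8333) + (-2.8333)·(-2.8333)) / 5 = 38.8333/5 = 7.7667
  S[X_2,X_3] = ((2.1667)·(0.6667) + (3.1667)·(2.6667) + (-2.8333)·(-2.3333) + (2.1667)·(2.6667) + (-1.8333)·(-3.3333) + (-2.8333)·(-0.3333)) / 5 = 29.3333/5 = 5.8667
  S[X_3,X_3] = ((0.6667)·(0.6667) + (2.6667)·(2.6667) + (-2.3333)·(-2.3333) + (2.6667)·(2.6667) + (-3.3333)·(-3.3333) + (-0.3333)·(-0.3333)) / 5 = 31.3333/5 = 6.2667

S is symmetric (S[j,i] = S[i,j]). Assembling:

S = [[6.5667, -2.8333, -4.1333],
 [-2.8333, 7.7667, 5.8667],
 [-4.1333, 5.8667, 6.2667]]


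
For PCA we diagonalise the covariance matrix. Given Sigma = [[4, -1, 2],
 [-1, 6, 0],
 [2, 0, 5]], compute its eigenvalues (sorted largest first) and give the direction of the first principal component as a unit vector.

Step 1 — characteristic polynomial p(λ) = det(λI - Sigma) = λ³ - tr·λ² + c_1·λ - det, where tr = trace, c_1 = sum of the principal 2×2 minors, det = det(Sigma):
  tr = 4 + 6 + 5 = 15,
  c_1 = (4·6 - (-1)²) + (4·5 - (2)²) + (6·5 - (0)²) = 23 + 16 + 30 = 69,
  det = 4·(6·5 - (0)²) - (-1)·((-1)·5 - (0)·(2)) + (2)·((-1)·(0) - 6·(2)) = 4·(30) - (-1)·(-5) + (2)·(-12) = 91.
  So p(λ) = λ³ - 15λ² + 69λ - 91.
Step 2 — look for an integer root (rational root theorem: any rational root is an integer divisor of 91). Testing λ = 7:
  p(7) = 343 - 735 + 483 - 91 = 0  ✓
  Dividing out (λ - 7): p(λ) = (λ - 7)(λ² - 8λ + 13).
Step 3 — remaining eigenvalues from the quadratic λ² - 8λ + 13 = 0:
  Δ = 8² - 4·13 = 64 - 52 = 12,  λ = (8 ± √12)/2 = (8 ± 3.4641)/2 ≈ 5.7321 or 2.2679.
  Sorted: λ_1 = 7,  λ_2 = 5.7321,  λ_3 = 2.2679  (check: sum = 15 = tr ✓).

Step 4 — unit eigenvector for λ_1 = 7: v spans the null space of (Sigma - λ_1 I), whose rows are
  r_1 = (-3, -1, 2),  r_2 = (-1, -1, 0),  r_3 = (2, 0, -2).
  v is orthogonal to every row, so take v ∝ r_1 × r_2 = ((-1)·(0) - (2)·(-1), (2)·(-1) - (-3)·(0), (-3)·(-1) - (-1)·(-1)) = (2, -2, 2).
  Rescale (divide by 2): u = (1, -1, 1).
  ||u|| = √((1)² + (-1)² + (1)²) = √(3) ≈ 1.7321,  v_1 = u/||u|| ≈ (0.5774, -0.5774, 0.5774) (||v_1|| = 1).

λ_1 = 7,  λ_2 = 5.7321,  λ_3 = 2.2679;  v_1 ≈ (0.5774, -0.5774, 0.5774)


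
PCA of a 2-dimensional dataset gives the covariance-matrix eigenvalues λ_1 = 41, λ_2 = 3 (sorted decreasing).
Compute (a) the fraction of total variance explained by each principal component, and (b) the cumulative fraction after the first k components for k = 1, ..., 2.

Step 1 — total variance = trace(Sigma) = Σ λ_i = 41 + 3 = 44.

Step 2 — fraction explained by component i = λ_i / Σ λ:
  PC1: 41/44 = 0.9318
  PC2: 3/44 = 0.0682

Step 3 — cumulative fraction after k components = (λ_1 + ... + λ_k) / Σ λ:
  k = 1: 41/44 = 0.9318
  k = 2: (41 + 3)/44 = 44/44 = 1

Summary (fraction, with percent):

explained: PC1 0.9318 (93.18%), PC2 0.0682 (6.82%);  cumulative: 0.9318, 1


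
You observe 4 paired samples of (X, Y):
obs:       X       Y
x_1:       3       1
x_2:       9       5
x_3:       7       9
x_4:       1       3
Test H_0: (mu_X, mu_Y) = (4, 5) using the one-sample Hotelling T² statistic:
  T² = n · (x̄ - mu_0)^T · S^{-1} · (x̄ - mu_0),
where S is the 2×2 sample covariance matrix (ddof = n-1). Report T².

Step 1 — sample mean vector:
  mean(X) = (3 + 9 + 7 + 1) / 4 = 20/4 = 5
  mean(Y) = (1 + 5 + 9 + 3) / 4 = 18/4 = 4.5
  x̄ = (5, 4.5),  deviation x̄ - mu_0 = (5, 4.5) - (4, 5) = (1, -0.5).

Step 2 — sample covariance matrix, S[i,j] = (1/(n-1)) · Σ_k (x_{k,i} - mean_i) · (x_{k,j} - mean_j), divisor n-1 = 3:
  S[X,X] = ((-2)·(-2) + (4)·(4) + (2)·(2) + (-4)·(-4)) / 3 = 40/3 = 13.3333
  S[X,Y] = ((-2)·(-3.5) + (4)·(0.5) + (2)·(4.5) + (-4)·(-1.5)) / 3 = 24/3 = 8
  S[Y,Y] = ((-3.5)·(-3.5) + (0.5)·(0.5) + (4.5)·(4.5) + (-1.5)·(-1.5)) / 3 = 35/3 = 11.6667
  S = [[13.3333, 8],
 [8, 11.6667]].

Step 3 — invert S. det(S) = 13.3333·11.6667 - (8)² = 91.5556.
  S^{-1} = (1/det) · [[d, -b], [-b, a]] = [[0.1274, -0.0874],
 [-0.0874, 0.1456]].

Step 4 — quadratic form (x̄ - mu_0)^T · S^{-1} · (x̄ - mu_0):
  S^{-1} · (x̄ - mu_0) = (0.1711, -0.1602),
  (x̄ - mu_0)^T · [...] = (1)·(0.1711) + (-0.5)·(-0.1602) = 0.2512.

Step 5 — scale by n: T² = 4 · 0.2512 = 1.0049.

T² ≈ 1.0049


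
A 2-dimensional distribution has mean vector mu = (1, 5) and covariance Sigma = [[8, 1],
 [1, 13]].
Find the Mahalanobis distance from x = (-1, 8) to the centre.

Step 1 — centre the observation: (x - mu) = (-2, 3).

Step 2 — invert Sigma. det(Sigma) = 8·13 - (1)² = 103.
  Sigma^{-1} = (1/det) · [[d, -b], [-b, a]] = [[0.1262, -0.0097],
 [-0.0097, 0.0777]].

Step 3 — form the quadratic (x - mu)^T · Sigma^{-1} · (x - mu):
  Sigma^{-1} · (x - mu) = (-0.2816, 0.2524).
  (x - mu)^T · [Sigma^{-1} · (x - mu)] = (-2)·(-0.2816) + (3)·(0.2524) = 1.3204.

Step 4 — take square root: d = √(1.3204) ≈ 1.1491.

d(x, mu) = √(1.3204) ≈ 1.1491


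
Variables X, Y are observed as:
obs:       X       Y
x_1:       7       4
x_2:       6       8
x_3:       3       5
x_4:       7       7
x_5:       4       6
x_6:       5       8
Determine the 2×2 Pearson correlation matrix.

Step 1 — column means:
  mean(X) = (7 + 6 + 3 + 7 + 4 + 5) / 6 = 32/6 = 5.3333
  mean(Y) = (4 + 8 + 5 + 7 + 6 + 8) / 6 = 38/6 = 6.3333

Step 2 — sample variances and covariances s[i,j] = (1/(n-1)) · Σ_k (x_{k,i} - mean_i) · (x_{k,j} - mean_j), with n-1 = 5:
  s[X,X] = ((1.6667)·(1.6667) + (0.6667)·(0.6667) + (-2.3333)·(-2.3333) + (1.6667)·(1.6667) + (-1.3333)·(-1.3333) + (-0.3333)·(-0.3333)) / 5 = 13.3333/5 = 2.6667
  s[X,Y] = ((1.6667)·(-2.3333) + (0.6667)·(1.6667) + (-2.3333)·(-1.3333) + (1.6667)·(0.6667) + (-1.3333)·(-0.3333) + (-0.3333)·(1.6667)) / 5 = 1.3333/5 = 0.2667
  s[Y,Y] = ((-2.3333)·(-2.3333) + (1.6667)·(1.6667) + (-1.3333)·(-1.3333) + (0.6667)·(0.6667) + (-0.3333)·(-0.3333) + (1.6667)·(1.6667)) / 5 = 13.3333/5 = 2.6667
  Sample standard deviations s_i = √(s[i,i]):
  s(X) = √(2.6667) = 1.633
  s(Y) = √(2.6667) = 1.633

Step 3 — r_{ij} = s_{ij} / (s_i · s_j):
  r[X,X] = 1 (diagonal).
  r[X,Y] = 0.2667 / (1.633 · 1.633) = 0.2667 / 2.6667 = 0.1
  r[Y,Y] = 1 (diagonal).

R is symmetric with unit diagonal. Assembling:

R = [[1, 0.1],
 [0.1, 1]]


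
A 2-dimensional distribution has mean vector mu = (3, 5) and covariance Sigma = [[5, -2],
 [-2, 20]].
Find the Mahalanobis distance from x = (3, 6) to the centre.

Step 1 — centre the observation: (x - mu) = (0, 1).

Step 2 — invert Sigma. det(Sigma) = 5·20 - (-2)² = 96.
  Sigma^{-1} = (1/det) · [[d, -b], [-b, a]] = [[0.2083, 0.0208],
 [0.0208, 0.0521]].

Step 3 — form the quadratic (x - mu)^T · Sigma^{-1} · (x - mu):
  Sigma^{-1} · (x - mu) = (0.0208, 0.0521).
  (x - mu)^T · [Sigma^{-1} · (x - mu)] = (0)·(0.0208) + (1)·(0.0521) = 0.0521.

Step 4 — take square root: d = √(0.0521) ≈ 0.2282.

d(x, mu) = √(0.0521) ≈ 0.2282


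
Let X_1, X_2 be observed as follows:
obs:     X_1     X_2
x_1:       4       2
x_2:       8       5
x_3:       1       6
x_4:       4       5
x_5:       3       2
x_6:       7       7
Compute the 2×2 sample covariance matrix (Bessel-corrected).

Step 1 — column means:
  mean(X_1) = (4 + 8 + 1 + 4 + 3 + 7) / 6 = 27/6 = 4.5
  mean(X_2) = (2 + 5 + 6 + 5 + 2 + 7) / 6 = 27/6 = 4.5

Step 2 — sample covariance S[i,j] = (1/(n-1)) · Σ_k (x_{k,i} - mean_i) · (x_{k,j} - mean_j), with n-1 = 5.
  S[X_1,X_1] = ((-0.5)·(-0.5) + (3.5)·(3.5) + (-3.5)·(-3.5) + (-0.5)·(-0.5) + (-1.5)·(-1.5) + (2.5)·(2.5)) / 5 = 33.5/5 = 6.7
  S[X_1,X_2] = ((-0.5)·(-2.5) + (3.5)·(0.5) + (-3.5)·(1.5) + (-0.5)·(0.5) + (-1.5)·(-2.5) + (2.5)·(2.5)) / 5 = 7.5/5 = 1.5
  S[X_2,X_2] = ((-2.5)·(-2.5) + (0.5)·(0.5) + (1.5)·(1.5) + (0.5)·(0.5) + (-2.5)·(-2.5) + (2.5)·(2.5)) / 5 = 21.5/5 = 4.3

S is symmetric (S[j,i] = S[i,j]). Assembling:

S = [[6.7, 1.5],
 [1.5, 4.3]]


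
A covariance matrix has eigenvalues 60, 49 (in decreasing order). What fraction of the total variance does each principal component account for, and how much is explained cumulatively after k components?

Step 1 — total variance = trace(Sigma) = Σ λ_i = 60 + 49 = 109.

Step 2 — fraction explained by component i = λ_i / Σ λ:
  PC1: 60/109 = 0.5505
  PC2: 49/109 = 0.4495

Step 3 — cumulative fraction after k components = (λ_1 + ... + λ_k) / Σ λ:
  k = 1: 60/109 = 0.5505
  k = 2: (60 + 49)/109 = 109/109 = 1

Summary (fraction, with percent):

explained: PC1 0.5505 (55.05%), PC2 0.4495 (44.95%);  cumulative: 0.5505, 1


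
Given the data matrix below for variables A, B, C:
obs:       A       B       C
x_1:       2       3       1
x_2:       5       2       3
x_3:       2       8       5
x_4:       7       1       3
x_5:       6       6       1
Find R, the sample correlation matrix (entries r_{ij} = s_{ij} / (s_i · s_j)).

Step 1 — column means:
  mean(A) = (2 + 5 + 2 + 7 + 6) / 5 = 22/5 = 4.4
  mean(B) = (3 + 2 + 8 + 1 + 6) / 5 = 20/5 = 4
  mean(C) = (1 + 3 + 5 + 3 + 1) / 5 = 13/5 = 2.6

Step 2 — sample variances and covariances s[i,j] = (1/(n-1)) · Σ_k (x_{k,i} - mean_i) · (x_{k,j} - mean_j), with n-1 = 4:
  s[A,A] = ((-2.4)·(-2.4) + (0.6)·(0.6) + (-2.4)·(-2.4) + (2.6)·(2.6) + (1.6)·(1.6)) / 4 = 21.2/4 = 5.3
  s[A,B] = ((-2.4)·(-1) + (0.6)·(-2) + (-2.4)·(4) + (2.6)·(-3) + (1.6)·(2)) / 4 = -13/4 = -3.25
  s[A,C] = ((-2.4)·(-1.6) + (0.6)·(0.4) + (-2.4)·(2.4) + (2.6)·(0.4) + (1.6)·(-1.6)) / 4 = -3.2/4 = -0.8
  s[B,B] = ((-1)·(-1) + (-2)·(-2) + (4)·(4) + (-3)·(-3) + (2)·(2)) / 4 = 34/4 = 8.5
  s[B,C] = ((-1)·(-1.6) + (-2)·(0.4) + (4)·(2.4) + (-3)·(0.4) + (2)·(-1.6)) / 4 = 6/4 = 1.5
  s[C,C] = ((-1.6)·(-1.6) + (0.4)·(0.4) + (2.4)·(2.4) + (0.4)·(0.4) + (-1.6)·(-1.6)) / 4 = 11.2/4 = 2.8
  Sample standard deviations s_i = √(s[i,i]):
  s(A) = √(5.3) = 2.3022
  s(B) = √(8.5) = 2.9155
  s(C) = √(2.8) = 1.6733

Step 3 — r_{ij} = s_{ij} / (s_i · s_j):
  r[A,A] = 1 (diagonal).
  r[A,B] = -3.25 / (2.3022 · 2.9155) = -3.25 / 6.7119 = -0.4842
  r[A,C] = -0.8 / (2.3022 · 1.6733) = -0.8 / 3.8523 = -0.2077
  r[B,B] = 1 (diagonal).
  r[B,C] = 1.5 / (2.9155 · 1.6733) = 1.5 / 4.8785 = 0.3075
  r[C,C] = 1 (diagonal).

R is symmetric with unit diagonal. Assembling:

R = [[1, -0.4842, -0.2077],
 [-0.4842, 1, 0.3075],
 [-0.2077, 0.3075, 1]]
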